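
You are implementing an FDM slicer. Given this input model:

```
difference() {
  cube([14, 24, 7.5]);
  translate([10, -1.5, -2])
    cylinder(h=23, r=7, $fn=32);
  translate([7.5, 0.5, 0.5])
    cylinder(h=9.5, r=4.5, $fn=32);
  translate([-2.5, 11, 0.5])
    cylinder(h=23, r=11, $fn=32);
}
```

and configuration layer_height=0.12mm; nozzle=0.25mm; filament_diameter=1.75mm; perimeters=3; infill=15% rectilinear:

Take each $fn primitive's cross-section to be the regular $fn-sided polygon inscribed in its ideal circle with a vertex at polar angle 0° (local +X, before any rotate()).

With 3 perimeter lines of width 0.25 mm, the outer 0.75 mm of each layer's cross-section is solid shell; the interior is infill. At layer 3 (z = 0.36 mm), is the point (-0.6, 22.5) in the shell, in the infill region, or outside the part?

outside

At z = 0.36 mm: the cube is present — its section is the full 14×24 rectangle; the cylinder at (10, -1.5): section is a regular 32-gon, circumradius r=7; the cylinder at (7.5, 0.5) does not reach this height (z outside [0.5, 10]); the cylinder at (-2.5, 11) is not intersected at this z (z outside [0.5, 23.5]); After the difference (first − rest): starting from the 14×24 cube, the r=7 cylinder at (10, -1.5) partially overlaps it — only the 48.15 mm² overlap (of its 152.95 mm²) is removed, clipping the outline — 1 connected region. Overall, the cross-section is a single solid region. The nearest boundary edge runs (0.00, 0.00)→(0.00, 24.00); distance from the point to it = 0.60 mm. The point is not inside any of the regions above, so it lies outside the cross-section (0.60 mm from the nearest boundary).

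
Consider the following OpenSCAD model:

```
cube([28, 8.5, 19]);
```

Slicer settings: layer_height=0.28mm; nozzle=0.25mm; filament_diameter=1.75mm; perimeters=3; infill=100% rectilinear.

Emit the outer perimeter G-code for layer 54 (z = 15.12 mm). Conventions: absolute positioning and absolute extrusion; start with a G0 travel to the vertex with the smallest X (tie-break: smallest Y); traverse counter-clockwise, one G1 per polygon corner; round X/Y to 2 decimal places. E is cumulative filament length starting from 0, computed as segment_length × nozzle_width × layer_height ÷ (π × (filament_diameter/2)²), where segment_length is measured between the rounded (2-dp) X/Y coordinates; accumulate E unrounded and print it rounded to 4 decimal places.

At z = 15.12 mm: the cube (footprint 28×8.5) is included at this height. The outline is a single polygon with 4 vertices. Extrusion per mm of travel: 0.25 × 0.28 / (π × 0.875²) = 0.029103. Accumulating E over each segment gives final E = 2.1245.

G0 X0.00 Y0.00 Z15.12
G1 X28.00 Y0.00 E0.8149
G1 X28.00 Y8.50 E1.0622
G1 X0.00 Y8.50 E1.8771
G1 X0.00 Y0.00 E2.1245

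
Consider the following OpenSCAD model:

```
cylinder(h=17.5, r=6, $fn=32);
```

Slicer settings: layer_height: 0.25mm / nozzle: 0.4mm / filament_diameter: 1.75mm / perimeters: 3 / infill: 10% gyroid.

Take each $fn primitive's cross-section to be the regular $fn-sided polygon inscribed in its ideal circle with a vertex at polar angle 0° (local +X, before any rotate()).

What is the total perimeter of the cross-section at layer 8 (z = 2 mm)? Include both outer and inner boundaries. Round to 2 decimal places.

37.64 mm

At z = 2 mm: the r=6 cylinder gives a regular 32-gon of circumradius 6 (constant along its height) (perimeter = 2·32·6.000·sin(180°/32) = 37.64 mm). Overall, the cross-section is a single solid region. Total boundary length (outer) = 37.64 mm.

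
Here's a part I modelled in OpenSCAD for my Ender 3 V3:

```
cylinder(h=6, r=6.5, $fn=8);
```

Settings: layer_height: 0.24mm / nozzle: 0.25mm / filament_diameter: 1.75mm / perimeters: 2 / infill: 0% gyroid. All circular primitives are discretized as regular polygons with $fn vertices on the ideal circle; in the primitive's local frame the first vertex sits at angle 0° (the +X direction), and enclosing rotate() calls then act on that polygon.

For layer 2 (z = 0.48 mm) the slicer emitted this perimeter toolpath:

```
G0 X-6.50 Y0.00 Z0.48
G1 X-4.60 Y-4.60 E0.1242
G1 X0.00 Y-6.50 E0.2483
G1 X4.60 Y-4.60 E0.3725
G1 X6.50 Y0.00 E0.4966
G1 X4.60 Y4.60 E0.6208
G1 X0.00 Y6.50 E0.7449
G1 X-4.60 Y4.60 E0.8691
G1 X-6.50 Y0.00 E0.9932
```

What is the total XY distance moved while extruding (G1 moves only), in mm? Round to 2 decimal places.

Sum the Euclidean lengths of each G1 segment: total = 39.82 mm.

39.82 mm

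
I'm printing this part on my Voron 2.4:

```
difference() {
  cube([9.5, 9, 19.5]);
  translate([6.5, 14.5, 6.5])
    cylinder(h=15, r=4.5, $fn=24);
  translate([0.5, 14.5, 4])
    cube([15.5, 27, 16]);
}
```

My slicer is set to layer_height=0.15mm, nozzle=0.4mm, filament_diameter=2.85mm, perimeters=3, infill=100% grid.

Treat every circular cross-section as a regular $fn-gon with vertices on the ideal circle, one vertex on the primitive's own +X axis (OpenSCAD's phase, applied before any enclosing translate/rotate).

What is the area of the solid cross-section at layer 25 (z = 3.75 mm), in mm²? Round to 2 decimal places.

At z = 3.75 mm: the cube (footprint 9.5×9) is included at this height (area 85.50 mm²); the cylinder at (6.5, 14.5) is not intersected at this z (z outside [6.5, 21.5]); the cube at (0.5, 14.5) is absent (z outside [4, 20]); After the difference (first − rest): none of the subtracted shapes is present at this height, so the 9.5×9 cube is unchanged — area = 85.50 mm². Overall, the cross-section is a single solid region. Net area = 85.50 mm².

85.50 mm²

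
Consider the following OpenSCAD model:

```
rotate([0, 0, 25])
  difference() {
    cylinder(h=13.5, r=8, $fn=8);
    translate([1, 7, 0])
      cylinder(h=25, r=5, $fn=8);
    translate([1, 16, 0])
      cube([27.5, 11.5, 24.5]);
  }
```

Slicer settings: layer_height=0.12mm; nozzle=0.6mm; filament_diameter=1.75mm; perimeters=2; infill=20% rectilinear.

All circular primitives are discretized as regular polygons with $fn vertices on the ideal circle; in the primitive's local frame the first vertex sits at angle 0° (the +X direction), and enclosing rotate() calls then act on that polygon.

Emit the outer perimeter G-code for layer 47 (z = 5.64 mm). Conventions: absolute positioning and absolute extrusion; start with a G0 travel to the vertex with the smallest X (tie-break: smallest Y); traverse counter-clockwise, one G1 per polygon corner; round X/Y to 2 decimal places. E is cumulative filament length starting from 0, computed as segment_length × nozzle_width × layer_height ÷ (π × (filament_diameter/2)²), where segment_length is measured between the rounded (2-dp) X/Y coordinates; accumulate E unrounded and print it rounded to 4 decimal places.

At z = 5.64 mm: the r=8 cylinder gives a regular 8-gon of circumradius 8 (constant along its height); the r=5 cylinder at (1, 7) contributes a regular 8-gon of circumradius 5; the cube at (1, 16) (footprint 27.5×11.5) is included at this height; Taking the first minus the rest: starting from the r=8 cylinder, the r=5 cylinder at (1, 7) partially overlaps it — only the 35.05 mm² overlap (of its 70.71 mm²) is removed, clipping the outline; the 27.5×11.5 cube at (1, 16) misses the remaining region (no effect) — 1 connected region; (rotated 25° about Z; rotation is an isometry so areas/perimeters/island counts are preserved). The outline is a single polygon with 12 vertices. Extrusion per mm of travel: 0.6 × 0.12 / (π × 0.875²) = 0.029934. Accumulating E over each segment gives final E = 1.5658.

G0 X-7.52 Y2.74 Z5.64
G1 X-7.25 Y-3.38 E0.1834
G1 X-2.74 Y-7.52 E0.3666
G1 X3.38 Y-7.25 E0.5500
G1 X7.52 Y-2.74 E0.7333
G1 X7.25 Y3.38 E0.9166
G1 X2.74 Y7.52 E1.0999
G1 X2.54 Y7.51 E1.1059
G1 X2.65 Y5.06 E1.1793
G1 X0.06 Y2.24 E1.2939
G1 X-3.76 Y2.07 E1.4084
G1 X-6.14 Y4.24 E1.5048
G1 X-7.52 Y2.74 E1.5658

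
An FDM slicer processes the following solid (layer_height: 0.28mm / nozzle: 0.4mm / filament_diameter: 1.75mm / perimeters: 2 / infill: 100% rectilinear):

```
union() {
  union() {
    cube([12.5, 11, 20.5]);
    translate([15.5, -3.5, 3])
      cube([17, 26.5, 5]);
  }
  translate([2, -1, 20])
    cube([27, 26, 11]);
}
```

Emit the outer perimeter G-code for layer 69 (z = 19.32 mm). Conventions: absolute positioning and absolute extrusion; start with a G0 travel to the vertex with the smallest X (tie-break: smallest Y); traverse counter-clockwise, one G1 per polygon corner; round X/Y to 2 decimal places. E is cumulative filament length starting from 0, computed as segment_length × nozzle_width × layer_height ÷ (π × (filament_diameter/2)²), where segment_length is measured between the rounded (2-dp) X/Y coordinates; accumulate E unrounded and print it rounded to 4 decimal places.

At z = 19.32 mm: the cube (footprint 12.5×11) is included at this height; the cube at (15.5, -3.5) is not intersected at this z (z outside [3, 8]); Taking the union: only the 12.5×11 cube is present, so the union is just that shape — 1 connected region; the cube at (2, -1) is not intersected at this z (z outside [20, 31]); Combining (union): only that combined region is present, so the union is just that shape — 1 connected region. The outline is a single polygon with 4 vertices. Extrusion per mm of travel: 0.4 × 0.28 / (π × 0.875²) = 0.046564. Accumulating E over each segment gives final E = 2.1885.

G0 X0.00 Y0.00 Z19.32
G1 X12.50 Y0.00 E0.5821
G1 X12.50 Y11.00 E1.0943
G1 X0.00 Y11.00 E1.6763
G1 X0.00 Y0.00 E2.1885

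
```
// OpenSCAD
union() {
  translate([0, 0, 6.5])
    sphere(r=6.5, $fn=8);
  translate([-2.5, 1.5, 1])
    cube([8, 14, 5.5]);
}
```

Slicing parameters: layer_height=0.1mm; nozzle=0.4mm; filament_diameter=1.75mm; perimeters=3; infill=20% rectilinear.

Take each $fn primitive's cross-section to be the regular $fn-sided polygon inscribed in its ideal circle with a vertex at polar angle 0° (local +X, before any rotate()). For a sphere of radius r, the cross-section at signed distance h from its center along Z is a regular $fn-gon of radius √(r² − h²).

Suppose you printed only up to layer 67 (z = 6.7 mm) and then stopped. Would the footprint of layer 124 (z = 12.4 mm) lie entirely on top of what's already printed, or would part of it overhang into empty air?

entirely on top

Compare the two slices. At z = 6.7: the r=6.5 sphere contributes a regular 8-gon of circumradius √(6.5²−0.2²) = 6.497 (area = (8/2)·6.497²·sin(360°/8) = 119.39 mm²); the cube at (-2.5, 1.5) is absent (z outside [1, 6.5]); Taking the union: only the r=6.5 sphere is present, so the union is just that shape — area = 119.39 mm². At z = 12.4: the sphere: section is a regular 8-gon, circumradius = √(r²−h²) = √(6.5²−5.9²) = 2.728 (area = (8/2)·2.728²·sin(360°/8) = 21.04 mm²); the cube at (-2.5, 1.5) is not intersected at this z (z outside [1, 6.5]); Merging all regions: only the r=6.5 sphere is present, so the union is just that shape — area = 21.04 mm². Checking containment: the cross-section at z = 12.4 is a subset of the cross-section at z = 6.7.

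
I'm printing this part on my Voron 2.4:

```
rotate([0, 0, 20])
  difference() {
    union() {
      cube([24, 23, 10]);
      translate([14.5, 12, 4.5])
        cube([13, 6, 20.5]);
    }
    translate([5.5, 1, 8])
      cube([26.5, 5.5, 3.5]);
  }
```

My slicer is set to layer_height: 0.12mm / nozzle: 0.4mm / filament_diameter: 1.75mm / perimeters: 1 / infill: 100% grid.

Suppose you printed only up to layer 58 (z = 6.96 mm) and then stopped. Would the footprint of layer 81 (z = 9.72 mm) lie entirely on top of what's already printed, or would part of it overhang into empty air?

entirely on top

Compare the two slices. At z = 6.96: the 24×23 cube contributes its full rectangle (area 552.00 mm²); the 13×6 cube at (14.5, 12) contributes its full rectangle (area 78.00 mm²); Merging all regions: the regions partially overlap — summed areas 630.00 mm² minus the doubly-counted overlap 57.00 mm² gives 573.00 mm² — area = 573.00 mm²; the cube at (5.5, 1) is not intersected at this z (z outside [8, 11.5]); Taking the first minus the rest: none of the subtracted shapes is present at this height, so the result so far is unchanged — area = 573.00 mm²; (rotated 20° about Z; rotation is an isometry so areas/perimeters/island counts are preserved). At z = 9.72: the 24×23 cube contributes its full rectangle (area 552.00 mm²); the 13×6 cube at (14.5, 12) contributes its full rectangle (area 78.00 mm²); Merging all regions: the regions partially overlap — summed areas 630.00 mm² minus the doubly-counted overlap 57.00 mm² gives 573.00 mm² — area = 573.00 mm²; the cube at (5.5, 1) (footprint 26.5×5.5) is included at this height (area 145.75 mm²); Taking the first minus the rest: starting from that combined region (573.00 mm²), the 26.5×5.5 cube at (5.5, 1) partially overlaps it — only the 101.75 mm² overlap (of its 145.75 mm²) is removed, clipping the outline — area = 471.25 mm²; (whole slice rotated 20° about Z — lengths, areas and connectivity unchanged). Checking containment: the cross-section at z = 9.72 is a subset of the cross-section at z = 6.96.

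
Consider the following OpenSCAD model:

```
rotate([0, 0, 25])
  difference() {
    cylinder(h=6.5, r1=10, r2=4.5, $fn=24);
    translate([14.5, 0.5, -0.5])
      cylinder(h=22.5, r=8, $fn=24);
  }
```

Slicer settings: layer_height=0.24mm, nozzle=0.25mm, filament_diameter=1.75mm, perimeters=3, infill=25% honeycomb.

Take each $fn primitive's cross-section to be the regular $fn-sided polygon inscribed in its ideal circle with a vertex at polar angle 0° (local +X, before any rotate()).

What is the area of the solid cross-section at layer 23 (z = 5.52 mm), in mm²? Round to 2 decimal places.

88.21 mm²

At z = 5.52 mm: the cone (r1=10→r2=4.5) has section circumradius 5.329 here — a regular 24-gon (area = (24/2)·5.329²·sin(360°/24) = 88.21 mm²); the r=8 cylinder at (14.5, 0.5) contributes a regular 24-gon of circumradius 8 (area = (24/2)·8.000²·sin(360°/24) = 198.77 mm²); After the difference (first − rest): starting from the cone (88.21 mm²), the r=8 cylinder at (14.5, 0.5) misses the remaining region (no effect) — area = 88.21 mm²; (rotated 25° about Z; rotation is an isometry so areas/perimeters/island counts are preserved). Overall, the cross-section is a single solid region. Net area = 88.21 mm².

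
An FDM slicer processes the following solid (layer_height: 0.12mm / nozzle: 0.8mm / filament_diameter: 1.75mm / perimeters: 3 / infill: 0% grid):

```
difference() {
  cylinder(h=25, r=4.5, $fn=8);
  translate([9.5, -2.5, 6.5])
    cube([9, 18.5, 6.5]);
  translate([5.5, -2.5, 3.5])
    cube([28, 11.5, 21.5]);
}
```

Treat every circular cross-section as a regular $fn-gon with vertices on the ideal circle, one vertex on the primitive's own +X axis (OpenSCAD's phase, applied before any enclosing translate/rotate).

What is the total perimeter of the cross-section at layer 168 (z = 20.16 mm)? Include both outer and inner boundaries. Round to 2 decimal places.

27.55 mm

At z = 20.16 mm: the r=4.5 cylinder gives a regular 8-gon of circumradius 4.5 (constant along its height) (perimeter = 2·8·4.500·sin(180°/8) = 27.55 mm); the cube at (9.5, -2.5) is not intersected at this z (z outside [6.5, 13]); the cube at (5.5, -2.5) (footprint 28×11.5) is included at this height (perimeter 79.00 mm); Subtracting the remaining from the first: starting from the r=4.5 cylinder, the 28×11.5 cube at (5.5, -2.5) misses the remaining region (no effect) — boundary = 27.55 mm. Overall, the cross-section is a single solid region. Total boundary length (outer) = 27.55 mm.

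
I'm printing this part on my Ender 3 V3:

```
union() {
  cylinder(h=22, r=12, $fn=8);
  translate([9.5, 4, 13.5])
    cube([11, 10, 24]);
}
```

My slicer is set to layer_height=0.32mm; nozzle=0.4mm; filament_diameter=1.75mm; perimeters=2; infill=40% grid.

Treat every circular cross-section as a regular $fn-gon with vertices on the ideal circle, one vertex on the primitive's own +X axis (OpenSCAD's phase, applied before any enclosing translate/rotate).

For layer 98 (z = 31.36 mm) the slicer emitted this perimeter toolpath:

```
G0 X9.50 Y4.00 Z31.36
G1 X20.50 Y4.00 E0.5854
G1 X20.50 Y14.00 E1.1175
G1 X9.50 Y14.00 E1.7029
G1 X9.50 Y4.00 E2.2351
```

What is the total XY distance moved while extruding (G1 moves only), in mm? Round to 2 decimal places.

42.00 mm

Sum the Euclidean lengths of each G1 segment: total = 42.00 mm.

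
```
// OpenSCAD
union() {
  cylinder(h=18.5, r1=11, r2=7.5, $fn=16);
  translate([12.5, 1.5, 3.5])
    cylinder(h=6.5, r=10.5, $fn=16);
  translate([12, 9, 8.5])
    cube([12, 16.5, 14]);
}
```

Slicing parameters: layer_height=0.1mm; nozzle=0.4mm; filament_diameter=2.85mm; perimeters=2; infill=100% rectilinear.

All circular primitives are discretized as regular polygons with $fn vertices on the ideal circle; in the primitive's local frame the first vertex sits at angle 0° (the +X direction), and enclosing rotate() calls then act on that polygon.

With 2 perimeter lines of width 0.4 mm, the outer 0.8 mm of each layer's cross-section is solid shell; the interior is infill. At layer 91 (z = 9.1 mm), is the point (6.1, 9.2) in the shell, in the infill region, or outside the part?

shell

At z = 9.1 mm: the cone: at t=0.492 of its height the radius interpolates to r₁+(r₂−r₁)t = 9.278, giving a regular 16-gon of that circumradius; the r=10.5 cylinder at (12.5, 1.5) gives a regular 16-gon of circumradius 10.5 (constant along its height); the 12×16.5 cube at (12, 9) contributes its full rectangle; Taking the union: the regions partially overlap (shared area 87.19 mm²), so overlapping operands fuse into one piece — 1 connected region. Overall, the cross-section is a single solid region. The nearest boundary edge runs (5.08, 8.92)→(8.48, 11.20); distance from the point to it = 0.34 mm. The point is inside the cross-section, 0.34 mm from the nearest boundary — within the 0.8 mm shell band (2 × 0.4).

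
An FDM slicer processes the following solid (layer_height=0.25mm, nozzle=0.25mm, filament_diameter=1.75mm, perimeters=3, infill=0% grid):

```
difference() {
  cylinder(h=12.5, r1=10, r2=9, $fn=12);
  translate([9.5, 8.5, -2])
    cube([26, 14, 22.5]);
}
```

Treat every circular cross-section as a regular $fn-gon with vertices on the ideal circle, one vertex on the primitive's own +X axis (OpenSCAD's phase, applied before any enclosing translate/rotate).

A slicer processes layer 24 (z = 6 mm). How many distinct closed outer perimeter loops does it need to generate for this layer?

At z = 6 mm: the cone (r1=10→r2=9) has section circumradius 9.520 here — a regular 12-gon; the cube at (9.5, 8.5) is present — its section is the full 26×14 rectangle; After the difference (first − rest): starting from the cone, the 26×14 cube at (9.5, 8.5) misses the remaining region (no effect) — 1 connected region. The result has 1 disconnected region.

1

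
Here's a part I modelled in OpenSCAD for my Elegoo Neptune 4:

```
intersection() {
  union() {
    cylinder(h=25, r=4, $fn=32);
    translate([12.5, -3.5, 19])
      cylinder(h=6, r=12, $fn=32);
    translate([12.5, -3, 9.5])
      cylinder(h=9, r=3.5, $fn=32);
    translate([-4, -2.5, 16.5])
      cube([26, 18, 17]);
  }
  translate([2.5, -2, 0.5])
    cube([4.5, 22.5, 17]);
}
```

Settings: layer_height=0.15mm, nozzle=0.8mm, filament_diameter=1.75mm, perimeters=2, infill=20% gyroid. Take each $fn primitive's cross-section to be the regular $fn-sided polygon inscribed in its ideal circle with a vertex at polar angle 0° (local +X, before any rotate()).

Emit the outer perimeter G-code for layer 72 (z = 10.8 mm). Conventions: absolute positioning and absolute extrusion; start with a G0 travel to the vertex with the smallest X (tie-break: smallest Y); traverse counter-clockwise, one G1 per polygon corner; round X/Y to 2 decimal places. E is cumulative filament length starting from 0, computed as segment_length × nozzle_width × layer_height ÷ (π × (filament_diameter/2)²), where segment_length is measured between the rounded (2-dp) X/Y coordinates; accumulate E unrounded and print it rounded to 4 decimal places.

At z = 10.8 mm: the cylinder: section is a regular 32-gon, circumradius r=4; the cylinder at (12.5, -3.5) does not reach this height (z outside [19, 25]); the r=3.5 cylinder at (12.5, -3) contributes a regular 32-gon of circumradius 3.5; the cube at (-4, -2.5) is not intersected at this z (z outside [16.5, 33.5]); Merging all regions: the 2 present regions are separate (no shared area or edge), so areas and boundary lengths simply add and each stays a separate island — 2 connected regions; the cube at (2.5, -2) (footprint 4.5×22.5) is included at this height; After intersecting: the 4.5×22.5 cube at (2.5, -2) partially overlaps the result so far; clipping to the common part keeps 5.84 mm² — 1 connected region. The outline is a single polygon with 10 vertices. Extrusion per mm of travel: 0.8 × 0.15 / (π × 0.875²) = 0.049890. Accumulating E over each segment gives final E = 0.5840.

G0 X2.50 Y-2.00 Z10.80
G1 X3.44 Y-2.00 E0.0469
G1 X3.70 Y-1.53 E0.0737
G1 X3.92 Y-0.78 E0.1127
G1 X4.00 Y0.00 E0.1518
G1 X3.92 Y0.78 E0.1909
G1 X3.70 Y1.53 E0.2299
G1 X3.33 Y2.22 E0.2690
G1 X2.83 Y2.83 E0.3083
G1 X2.50 Y3.10 E0.3296
G1 X2.50 Y-2.00 E0.5840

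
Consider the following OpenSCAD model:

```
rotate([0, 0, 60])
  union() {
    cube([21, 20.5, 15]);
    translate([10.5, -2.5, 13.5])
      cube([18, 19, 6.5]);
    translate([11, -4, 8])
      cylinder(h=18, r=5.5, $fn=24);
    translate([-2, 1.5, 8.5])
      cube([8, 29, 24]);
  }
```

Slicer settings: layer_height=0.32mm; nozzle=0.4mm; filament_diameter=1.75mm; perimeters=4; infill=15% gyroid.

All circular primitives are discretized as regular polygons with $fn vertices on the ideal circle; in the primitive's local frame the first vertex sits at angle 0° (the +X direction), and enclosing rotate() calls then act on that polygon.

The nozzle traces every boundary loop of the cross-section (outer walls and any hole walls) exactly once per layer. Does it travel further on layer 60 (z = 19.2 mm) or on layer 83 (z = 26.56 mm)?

Layer 60 (z = 19.2): the cube is not intersected at this z (z outside [0, 15]); the 18×19 cube at (10.5, -2.5) contributes its full rectangle (perimeter 74.00 mm); the r=5.5 cylinder at (11, -4) contributes a regular 24-gon of circumradius 5.5 (perimeter = 2·24·5.500·sin(180°/24) = 34.46 mm); the cube at (-2, 1.5) is present — its section is the full 8×29 rectangle (perimeter 74.00 mm); Combining (union): the regions partially overlap (shared area 17.37 mm²), so the edge portions inside another operand are dropped and the merged outline is re-measured after clipping — boundary = 165.14 mm; (rotated 60° about Z; rotation is an isometry so areas/perimeters/island counts are preserved). So its perimeter = 165.14 mm. Layer 83 (z = 26.56): the cube does not reach this height (z outside [0, 15]); the cube at (10.5, -2.5) is not intersected at this z (z outside [13.5, 20]); the cylinder at (11, -4) does not reach this height (z outside [8, 26]); the cube at (-2, 1.5) is present — its section is the full 8×29 rectangle (perimeter 74.00 mm); Combining (union): only the 8×29 cube at (-2, 1.5) is present, so the union is just that shape — boundary = 74.00 mm; (whole slice rotated 60° about Z — lengths, areas and connectivity unchanged). So its perimeter = 74.00 mm. Layer 60 is larger (165.14 vs 74.00 mm).

layer 60 (z = 19.2 mm)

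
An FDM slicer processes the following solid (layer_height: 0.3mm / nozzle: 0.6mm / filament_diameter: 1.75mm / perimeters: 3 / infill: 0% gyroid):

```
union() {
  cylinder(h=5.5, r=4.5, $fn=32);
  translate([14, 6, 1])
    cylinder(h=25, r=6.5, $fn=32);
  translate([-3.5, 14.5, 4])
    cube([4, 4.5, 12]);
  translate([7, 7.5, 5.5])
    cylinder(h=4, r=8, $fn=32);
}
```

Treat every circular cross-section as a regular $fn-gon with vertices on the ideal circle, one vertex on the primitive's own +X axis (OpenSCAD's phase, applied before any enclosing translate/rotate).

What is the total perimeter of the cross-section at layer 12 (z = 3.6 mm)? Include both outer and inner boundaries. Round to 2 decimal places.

At z = 3.6 mm: the r=4.5 cylinder gives a regular 32-gon of circumradius 4.5 (constant along its height) (perimeter = 2·32·4.500·sin(180°/32) = 28.23 mm); the r=6.5 cylinder at (14, 6) gives a regular 32-gon of circumradius 6.5 (constant along its height) (perimeter = 2·32·6.500·sin(180°/32) = 40.78 mm); the cube at (-3.5, 14.5) is absent (z outside [4, 16]); the cylinder at (7, 7.5) does not reach this height (z outside [5.5, 9.5]); Taking the union: the 2 present regions are separate (no shared area or edge), so areas and boundary lengths simply add and each stays a separate island — boundary = 69.00 mm. Overall, the cross-section has 2 separate islands. Total boundary length (outer) = 69.00 mm.

69.00 mm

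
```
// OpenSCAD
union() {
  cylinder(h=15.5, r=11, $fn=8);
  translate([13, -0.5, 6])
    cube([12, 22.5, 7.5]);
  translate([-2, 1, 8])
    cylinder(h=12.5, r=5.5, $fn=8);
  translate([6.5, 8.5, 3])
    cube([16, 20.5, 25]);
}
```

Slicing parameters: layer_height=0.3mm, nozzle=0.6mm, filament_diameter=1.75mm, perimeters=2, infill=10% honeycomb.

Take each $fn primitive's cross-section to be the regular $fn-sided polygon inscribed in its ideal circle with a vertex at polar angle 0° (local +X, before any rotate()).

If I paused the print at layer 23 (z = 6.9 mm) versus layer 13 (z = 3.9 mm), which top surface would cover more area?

layer 23 (z = 6.9 mm)

Layer 23 (z = 6.9): the r=11 cylinder gives a regular 8-gon of circumradius 11 (constant along its height) (area = (8/2)·11.000²·sin(360°/8) = 342.24 mm²); the cube at (13, -0.5) is present — its section is the full 12×22.5 rectangle (area 270.00 mm²); the cylinder at (-2, 1) is not intersected at this z (z outside [8, 20.5]); the cube at (6.5, 8.5) is present — its section is the full 16×20.5 rectangle (area 328.00 mm²); Taking the union: the regions partially overlap — summed areas 940.24 mm² minus the doubly-counted overlap 128.25 mm² gives 811.99 mm² — area = 811.99 mm². So its area = 811.99 mm². Layer 13 (z = 3.9): the cylinder: section is a regular 8-gon, circumradius r=11 (area = (8/2)·11.000²·sin(360°/8) = 342.24 mm²); the cube at (13, -0.5) is absent (z outside [6, 13.5]); the cylinder at (-2, 1) does not reach this height (z outside [8, 20.5]); the cube at (6.5, 8.5) (footprint 16×20.5) is included at this height (area 328.00 mm²); Combining (union): the 2 present regions are separate (no shared area or edge), so areas and boundary lengths simply add and each stays a separate island — area = 670.24 mm². So its area = 670.24 mm². Layer 23 is larger (811.99 vs 670.24 mm²).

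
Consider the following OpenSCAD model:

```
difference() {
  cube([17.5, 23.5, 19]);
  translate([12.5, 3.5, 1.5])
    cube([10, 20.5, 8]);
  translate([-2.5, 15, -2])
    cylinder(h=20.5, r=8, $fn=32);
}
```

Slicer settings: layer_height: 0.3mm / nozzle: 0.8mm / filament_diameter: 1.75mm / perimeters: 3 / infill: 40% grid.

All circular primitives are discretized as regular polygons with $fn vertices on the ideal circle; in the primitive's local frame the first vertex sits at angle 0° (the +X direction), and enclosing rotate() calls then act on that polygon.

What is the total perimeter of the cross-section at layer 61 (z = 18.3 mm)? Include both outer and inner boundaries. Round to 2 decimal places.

At z = 18.3 mm: the cube is present — its section is the full 17.5×23.5 rectangle (perimeter 82.00 mm); the cube at (12.5, 3.5) is absent (z outside [1.5, 9.5]); the r=8 cylinder at (-2.5, 15) gives a regular 32-gon of circumradius 8 (constant along its height) (perimeter = 2·32·8.000·sin(180°/32) = 50.18 mm); After the difference (first − rest): starting from the 17.5×23.5 cube, the r=8 cylinder at (-2.5, 15) partially overlaps it — only the 60.68 mm² overlap (of its 199.77 mm²) is removed, clipping the outline — boundary = 86.87 mm. Overall, the cross-section is a single solid region. Total boundary length (outer) = 86.87 mm.

86.87 mm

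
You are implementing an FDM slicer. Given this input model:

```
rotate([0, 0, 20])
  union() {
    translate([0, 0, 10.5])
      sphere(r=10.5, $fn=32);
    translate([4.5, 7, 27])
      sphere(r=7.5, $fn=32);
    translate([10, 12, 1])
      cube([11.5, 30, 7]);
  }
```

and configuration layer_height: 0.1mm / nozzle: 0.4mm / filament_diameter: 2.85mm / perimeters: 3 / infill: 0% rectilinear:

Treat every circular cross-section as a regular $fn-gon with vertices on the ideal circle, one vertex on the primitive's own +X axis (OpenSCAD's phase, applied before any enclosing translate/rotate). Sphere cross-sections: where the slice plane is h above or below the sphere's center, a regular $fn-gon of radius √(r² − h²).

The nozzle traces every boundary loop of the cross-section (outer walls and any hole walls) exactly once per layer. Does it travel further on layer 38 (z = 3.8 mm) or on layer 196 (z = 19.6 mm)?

layer 38 (z = 3.8 mm)

Layer 38 (z = 3.8): the r=10.5 sphere slices to a regular 32-gon of circumradius 8.085 (√(r²−h²) with h=6.7 from center) (perimeter = 2·32·8.085·sin(180°/32) = 50.72 mm); the sphere at (4.5, 7) is absent (|z−center|=23.200 > r=7.5); the cube at (10, 12) (footprint 11.5×30) is included at this height (perimeter 83.00 mm); Combining (union): the 2 present regions are separate (no shared area or edge), so areas and boundary lengths simply add and each stays a separate island — boundary = 133.72 mm; (rotated 20° about Z; rotation is an isometry so areas/perimeters/island counts are preserved). So its perimeter = 133.72 mm. Layer 196 (z = 19.6): the sphere: section is a regular 32-gon, circumradius = √(r²−h²) = √(10.5²−9.1²) = 5.238 (perimeter = 2·32·5.238·sin(180°/32) = 32.86 mm); the r=7.5 sphere at (4.5, 7) contributes a regular 32-gon of circumradius √(7.5²−7.4²) = 1.221 (perimeter = 2·32·1.221·sin(180°/32) = 7.66 mm); the cube at (10, 12) is not intersected at this z (z outside [1, 8]); Taking the union: the 2 present regions are separate (no shared area or edge), so areas and boundary lengths simply add and each stays a separate island — boundary = 40.52 mm; (whole slice rotated 20° about Z — lengths, areas and connectivity unchanged). So its perimeter = 40.52 mm. Layer 38 is larger (133.72 vs 40.52 mm).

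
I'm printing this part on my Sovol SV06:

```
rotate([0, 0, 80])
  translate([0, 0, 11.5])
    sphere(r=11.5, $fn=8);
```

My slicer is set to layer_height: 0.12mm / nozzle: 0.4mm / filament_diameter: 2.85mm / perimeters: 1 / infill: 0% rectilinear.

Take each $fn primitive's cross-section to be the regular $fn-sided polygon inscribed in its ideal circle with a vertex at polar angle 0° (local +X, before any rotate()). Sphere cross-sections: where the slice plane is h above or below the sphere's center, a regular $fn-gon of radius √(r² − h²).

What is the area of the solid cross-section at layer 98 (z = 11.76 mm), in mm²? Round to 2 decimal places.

At z = 11.76 mm: the r=11.5 sphere slices to a regular 8-gon of circumradius 11.497 (√(r²−h²) with h=0.26 from center) (area = (8/2)·11.497²·sin(360°/8) = 373.87 mm²); (whole slice rotated 80° about Z — lengths, areas and connectivity unchanged). Overall, the cross-section is a single solid region. Net area = 373.87 mm².

373.87 mm²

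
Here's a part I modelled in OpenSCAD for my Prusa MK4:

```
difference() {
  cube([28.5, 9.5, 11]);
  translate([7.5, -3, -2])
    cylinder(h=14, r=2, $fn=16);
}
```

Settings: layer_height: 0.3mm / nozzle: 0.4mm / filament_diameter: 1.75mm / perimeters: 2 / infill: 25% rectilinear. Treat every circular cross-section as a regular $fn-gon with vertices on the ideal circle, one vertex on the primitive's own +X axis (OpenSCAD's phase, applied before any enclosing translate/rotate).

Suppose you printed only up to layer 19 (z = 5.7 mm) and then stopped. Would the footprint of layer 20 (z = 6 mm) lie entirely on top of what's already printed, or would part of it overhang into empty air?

Compare the two slices. At z = 5.7: the cube (footprint 28.5×9.5) is included at this height (area 270.75 mm²); the r=2 cylinder at (7.5, -3) contributes a regular 16-gon of circumradius 2 (area = (16/2)·2.000²·sin(360°/16) = 12.25 mm²); After the difference (first − rest): starting from the 28.5×9.5 cube (270.75 mm²), the r=2 cylinder at (7.5, -3) misses the remaining region (no effect) — area = 270.75 mm². At z = 6: the cube (footprint 28.5×9.5) is included at this height (area 270.75 mm²); the r=2 cylinder at (7.5, -3) contributes a regular 16-gon of circumradius 2 (area = (16/2)·2.000²·sin(360°/16) = 12.25 mm²); Subtracting the remaining from the first: starting from the 28.5×9.5 cube (270.75 mm²), the r=2 cylinder at (7.5, -3) misses the remaining region (no effect) — area = 270.75 mm². Checking containment: the cross-section at z = 6 is a subset of the cross-section at z = 5.7.

entirely on top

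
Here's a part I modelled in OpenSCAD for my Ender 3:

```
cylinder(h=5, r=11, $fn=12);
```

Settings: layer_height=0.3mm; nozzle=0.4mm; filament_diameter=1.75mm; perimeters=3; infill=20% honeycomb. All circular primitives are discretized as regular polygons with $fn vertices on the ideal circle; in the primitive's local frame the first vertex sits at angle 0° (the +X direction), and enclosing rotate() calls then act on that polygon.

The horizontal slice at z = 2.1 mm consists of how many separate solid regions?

1

At z = 2.1 mm: the r=11 cylinder gives a regular 12-gon of circumradius 11 (constant along its height). The result has 1 disconnected region.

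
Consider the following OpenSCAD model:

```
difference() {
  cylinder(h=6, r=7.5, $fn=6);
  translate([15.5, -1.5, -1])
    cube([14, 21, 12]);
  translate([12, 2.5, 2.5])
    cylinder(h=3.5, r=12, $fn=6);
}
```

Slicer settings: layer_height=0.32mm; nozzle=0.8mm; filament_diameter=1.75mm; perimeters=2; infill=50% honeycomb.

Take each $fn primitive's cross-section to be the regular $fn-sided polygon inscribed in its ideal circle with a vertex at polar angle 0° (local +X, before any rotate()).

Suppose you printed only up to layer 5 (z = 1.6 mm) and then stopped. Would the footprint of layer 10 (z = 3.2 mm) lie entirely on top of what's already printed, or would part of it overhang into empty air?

Compare the two slices. At z = 1.6: the cylinder: section is a regular 6-gon, circumradius r=7.5 (area = (6/2)·7.500²·sin(360°/6) = 146.14 mm²); the cube at (15.5, -1.5) (footprint 14×21) is included at this height (area 294.00 mm²); the cylinder at (12, 2.5) is absent (z outside [2.5, 6]); After the difference (first − rest): starting from the r=7.5 cylinder (146.14 mm²), the 14×21 cube at (15.5, -1.5) misses the remaining region (no effect) — area = 146.14 mm². At z = 3.2: the r=7.5 cylinder contributes a regular 6-gon of circumradius 7.5 (area = (6/2)·7.500²·sin(360°/6) = 146.14 mm²); the cube at (15.5, -1.5) is present — its section is the full 14×21 rectangle (area 294.00 mm²); the r=12 cylinder at (12, 2.5) contributes a regular 6-gon of circumradius 12 (area = (6/2)·12.000²·sin(360°/6) = 374.12 mm²); Subtracting the remaining from the first: starting from the r=7.5 cylinder (146.14 mm²), the 14×21 cube at (15.5, -1.5) misses the remaining region (no effect); the r=12 cylinder at (12, 2.5) partially overlaps it — only the 46.01 mm² overlap (of its 374.12 mm²) is removed, clipping the outline — area = 100.13 mm². Checking containment: the cross-section at z = 3.2 is a subset of the cross-section at z = 1.6.

entirely on top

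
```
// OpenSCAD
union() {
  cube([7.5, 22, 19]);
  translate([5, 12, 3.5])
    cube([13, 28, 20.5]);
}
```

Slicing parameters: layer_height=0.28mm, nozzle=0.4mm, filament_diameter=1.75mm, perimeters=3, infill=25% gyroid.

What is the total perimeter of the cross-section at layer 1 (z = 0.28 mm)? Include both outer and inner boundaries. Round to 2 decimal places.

59.00 mm

At z = 0.28 mm: the 7.5×22 cube contributes its full rectangle (perimeter 59.00 mm); the cube at (5, 12) does not reach this height (z outside [3.5, 24]); Merging all regions: only the 7.5×22 cube is present, so the union is just that shape — boundary = 59.00 mm. Overall, the cross-section is a single solid region. Total boundary length (outer) = 59.00 mm.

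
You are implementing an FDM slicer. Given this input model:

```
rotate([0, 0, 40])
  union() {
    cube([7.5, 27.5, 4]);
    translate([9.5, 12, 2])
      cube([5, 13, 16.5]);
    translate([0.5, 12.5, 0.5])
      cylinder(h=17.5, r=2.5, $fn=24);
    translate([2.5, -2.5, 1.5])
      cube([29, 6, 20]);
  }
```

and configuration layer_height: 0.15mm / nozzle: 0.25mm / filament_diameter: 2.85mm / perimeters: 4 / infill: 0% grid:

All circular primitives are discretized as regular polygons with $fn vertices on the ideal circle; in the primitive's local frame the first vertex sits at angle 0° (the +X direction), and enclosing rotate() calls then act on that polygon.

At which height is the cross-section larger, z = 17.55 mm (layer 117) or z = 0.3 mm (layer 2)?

layer 117 (z = 17.55 mm)

Layer 117 (z = 17.55): the cube is absent (z outside [0, 4]); the cube at (9.5, 12) (footprint 5×13) is included at this height (area 65.00 mm²); the r=2.5 cylinder at (0.5, 12.5) contributes a regular 24-gon of circumradius 2.5 (area = (24/2)·2.500²·sin(360°/24) = 19.41 mm²); the 29×6 cube at (2.5, -2.5) contributes its full rectangle (area 174.00 mm²); Combining (union): the 3 present regions are separate (no shared area or edge), so areas and boundary lengths simply add and each stays a separate island — area = 258.41 mm²; (rotated 40° about Z; rotation is an isometry so areas/perimeters/island counts are preserved). So its area = 258.41 mm². Layer 2 (z = 0.3): the 7.5×27.5 cube contributes its full rectangle (area 206.25 mm²); the cube at (9.5, 12) does not reach this height (z outside [2, 18.5]); the cylinder at (0.5, 12.5) is not intersected at this z (z outside [0.5, 18]); the cube at (2.5, -2.5) is absent (z outside [1.5, 21.5]); Taking the union: only the 7.5×27.5 cube is present, so the union is just that shape — area = 206.25 mm²; (rotated 40° about Z; rotation is an isometry so areas/perimeters/island counts are preserved). So its area = 206.25 mm². Layer 117 is larger (258.41 vs 206.25 mm²).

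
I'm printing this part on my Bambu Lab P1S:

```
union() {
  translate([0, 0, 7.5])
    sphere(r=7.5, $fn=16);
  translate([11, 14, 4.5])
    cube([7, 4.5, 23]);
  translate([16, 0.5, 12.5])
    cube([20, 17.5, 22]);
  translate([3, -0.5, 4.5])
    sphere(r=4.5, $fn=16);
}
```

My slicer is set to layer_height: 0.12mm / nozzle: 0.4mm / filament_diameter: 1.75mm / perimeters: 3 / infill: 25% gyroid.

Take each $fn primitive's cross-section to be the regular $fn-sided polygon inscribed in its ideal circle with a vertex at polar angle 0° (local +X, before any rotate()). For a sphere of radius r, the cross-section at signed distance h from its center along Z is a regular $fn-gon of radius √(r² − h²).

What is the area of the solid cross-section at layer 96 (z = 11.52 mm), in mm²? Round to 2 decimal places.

154.23 mm²

At z = 11.52 mm: the r=7.5 sphere slices to a regular 16-gon of circumradius 6.332 (√(r²−h²) with h=4.02 from center) (area = (16/2)·6.332²·sin(360°/16) = 122.73 mm²); the cube at (11, 14) (footprint 7×4.5) is included at this height (area 31.50 mm²); the cube at (16, 0.5) does not reach this height (z outside [12.5, 34.5]); the sphere at (3, -0.5) is absent (|z−center|=7.020 > r=4.5); Taking the union: the 2 present regions are separate (no shared area or edge), so areas and boundary lengths simply add and each stays a separate island — area = 154.23 mm². Overall, the cross-section has 2 separate islands. Net area = 154.23 mm².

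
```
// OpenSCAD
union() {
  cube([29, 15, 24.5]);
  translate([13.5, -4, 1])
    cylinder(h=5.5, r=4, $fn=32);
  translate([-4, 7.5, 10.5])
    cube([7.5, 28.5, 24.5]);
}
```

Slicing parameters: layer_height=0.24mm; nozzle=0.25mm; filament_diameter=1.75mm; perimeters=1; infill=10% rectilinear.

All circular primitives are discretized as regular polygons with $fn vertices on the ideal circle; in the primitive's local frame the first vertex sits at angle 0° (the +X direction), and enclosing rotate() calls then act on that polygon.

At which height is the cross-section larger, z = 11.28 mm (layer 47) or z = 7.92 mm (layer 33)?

layer 47 (z = 11.28 mm)

Layer 47 (z = 11.28): the 29×15 cube contributes its full rectangle (area 435.00 mm²); the cylinder at (13.5, -4) is absent (z outside [1, 6.5]); the 7.5×28.5 cube at (-4, 7.5) contributes its full rectangle (area 213.75 mm²); Taking the union: the regions partially overlap — summed areas 648.75 mm² minus the doubly-counted overlap 26.25 mm² gives 622.50 mm² — area = 622.50 mm². So its area = 622.50 mm². Layer 33 (z = 7.92): the cube is present — its section is the full 29×15 rectangle (area 435.00 mm²); the cylinder at (13.5, -4) does not reach this height (z outside [1, 6.5]); the cube at (-4, 7.5) is absent (z outside [10.5, 35]); Combining (union): only the 29×15 cube is present, so the union is just that shape — area = 435.00 mm². So its area = 435.00 mm². Layer 47 is larger (622.50 vs 435.00 mm²).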